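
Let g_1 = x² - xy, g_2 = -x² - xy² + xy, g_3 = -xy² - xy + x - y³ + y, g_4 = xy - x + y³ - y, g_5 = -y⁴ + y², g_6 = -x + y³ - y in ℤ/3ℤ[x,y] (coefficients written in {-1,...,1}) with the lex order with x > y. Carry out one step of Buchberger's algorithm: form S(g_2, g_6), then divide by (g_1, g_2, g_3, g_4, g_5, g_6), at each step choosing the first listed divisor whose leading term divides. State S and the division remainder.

lcm(LM(g_2), LM(g_6)) = x².
S = (lcm/LT(g_2))·g_2 − (lcm/LT(g_6))·g_6 = xy³ + xy² + xy.
Reduce S modulo (g_1, g_2, g_3, g_4, g_5, g_6) in that order:
  leading term xy³: subtract (-y)·g_3 from xy³ + xy² + xy → -xy - y⁴ + y²
  leading term xy: subtract (-1)·g_4 from -xy - y⁴ + y² → -x - y⁴ + y³ + y² - y
  leading term x: subtract (1)·g_6 from -x - y⁴ + y³ + y² - y → -y⁴ + y²
  leading term y⁴: subtract (1)·g_5 from -y⁴ + y² → 0
The remainder is 0, so this S-polynomial contributes no new basis element.

S(g_2, g_6) = xy³ + xy² + xy; remainder on division = 0.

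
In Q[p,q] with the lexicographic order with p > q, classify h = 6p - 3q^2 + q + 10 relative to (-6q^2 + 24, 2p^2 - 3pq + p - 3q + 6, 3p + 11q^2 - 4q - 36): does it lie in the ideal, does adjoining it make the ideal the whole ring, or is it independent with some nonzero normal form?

First compute the reduced Gröbner basis of I by Buchberger's algorithm.
f_1 = -6q^2 + 24, LT = q^2.
f_2 = 2p^2 - 3pq + p - 3q + 6, LT = p^2.
f_3 = 3p + 11q^2 - 4q - 36, LT = p.

S(f_1,f_2): leading monomials are coprime, so the S-polynomial reduces to 0 (Buchberger's first criterion).
S(f_1,f_3): leading monomials are coprime, so the S-polynomial reduces to 0 (Buchberger's first criterion).
S(f_2,f_3): lcm = p^2. S = -11/3pq^2 - 1/6pq + 25/2p - 3/2q + 3.
  leading term pq^2: subtract (11/18p)·f_1 from -11/3pq^2 - 1/6pq + 25/2p - 3/2q + 3 → -1/6pq - 13/6p - 3/2q + 3
  leading term pq: subtract (-1/18q)·f_3 from -1/6pq - 13/6p - 3/2q + 3 → -13/6p + 11/18q^3 - 2/9q^2 - 7/2q + 3
  leading term p: subtract (-13/18)·f_3 from -13/6p + 11/18q^3 - 2/9q^2 - 7/2q + 3 → 11/18q^3 + 139/18q^2 - 115/18q - 23
  leading term q^3: subtract (-11/108q)·f_1 from 11/18q^3 + 139/18q^2 - 115/18q - 23 → 139/18q^2 - 71/18q - 23
  leading term q^2: subtract (-139/108)·f_1 from 139/18q^2 - 71/18q - 23 → -71/18q + 71/9
  leading term q: no divisor's leading term divides it; move -71/18q to the remainder.
  leading term 1: no divisor's leading term divides it; move 71/9 to the remainder.
  remainder -71/18q + 71/9 ≠ 0; add k_4 = -71/18q + 71/9 to the basis.

S(f_1,k_4): lcm = q^2. S = 2q - 4.
  leading term q: subtract (-36/71)·k_4 from 2q - 4 → 0
  remainder 0.

S(f_2,k_4): leading monomials are coprime, so the S-polynomial reduces to 0 (Buchberger's first criterion).
S(f_3,k_4): leading monomials are coprime, so the S-polynomial reduces to 0 (Buchberger's first criterion).
Every S-polynomial of the final basis reduces to 0, so we have a Gröbner basis.
Inter-reduce: drop elements whose leading term is divisible by another's, tail-reduce, and make monic.
Reduced Gröbner basis: {p, q - 2}.
Label its elements g_1 = p, g_2 = q - 2.

Reduce h = 6p - 3q^2 + q + 10 modulo G:
  leading term p: subtract (6)·g_1 from 6p - 3q^2 + q + 10 → -3q^2 + q + 10
  leading term q^2: subtract (-3q)·g_2 from -3q^2 + q + 10 → -5q + 10
  leading term q: subtract (-5)·g_2 from -5q + 10 → 0
  normal form = 0.
Since the normal form is 0, h ∈ I.

6p - 3q^2 + q + 10 lies in I (it reduces to 0).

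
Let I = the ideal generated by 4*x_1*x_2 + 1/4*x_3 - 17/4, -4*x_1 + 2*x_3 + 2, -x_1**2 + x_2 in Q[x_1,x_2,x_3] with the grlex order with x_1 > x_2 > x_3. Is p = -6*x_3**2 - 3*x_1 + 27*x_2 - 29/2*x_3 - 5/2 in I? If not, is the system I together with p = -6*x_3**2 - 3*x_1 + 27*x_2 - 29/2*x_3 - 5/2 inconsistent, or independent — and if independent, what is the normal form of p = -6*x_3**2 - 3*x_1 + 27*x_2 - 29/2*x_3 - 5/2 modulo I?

First compute the reduced Gröbner basis of I by Buchberger's algorithm.
f_1 = 4*x_1*x_2 + 1/4*x_3 - 17/4, LT = x_1*x_2.
f_2 = -4*x_1 + 2*x_3 + 2, LT = x_1.
f_3 = -x_1**2 + x_2, LT = x_1**2.

S(f_1,f_2): lcm = x_1*x_2. S = 1/2*x_2*x_3 + 1/2*x_2 + 1/16*x_3 - 17/16.
  reduce S modulo (f_1, f_2, f_3):
  remainder 1/2*x_2*x_3 + 1/2*x_2 + 1/16*x_3 - 17/16 ≠ 0; add h_4 = 1/2*x_2*x_3 + 1/2*x_2 + 1/16*x_3 - 17/16 to the basis.

S(f_1,f_3): lcm = x_1**2*x_2. S = 1/16*x_1*x_3 + x_2**2 - 17/16*x_1.
  reduce S modulo (f_1, f_2, f_3, h_4):
  remainder x_2**2 + 1/32*x_3**2 - 1/2*x_3 - 17/32 ≠ 0; add h_5 = x_2**2 + 1/32*x_3**2 - 1/2*x_3 - 17/32 to the basis.

S(f_2,f_3): lcm = x_1**2. S = -1/2*x_1*x_3 - 1/2*x_1 + x_2.
  reduce S modulo (f_1, f_2, f_3, h_4, h_5):
  remainder -1/4*x_3**2 + x_2 - 1/2*x_3 - 1/4 ≠ 0; add h_6 = -1/4*x_3**2 + x_2 - 1/2*x_3 - 1/4 to the basis.

The other S-polynomials (S(f_1,h_4), S(f_2,h_4), S(f_3,h_4), S(f_1,h_5), S(f_2,h_5), S(f_3,h_5), S(h_4,h_5), S(f_1,h_6), S(f_2,h_6), S(f_3,h_6), S(h_4,h_6), S(h_5,h_6)) all reduce to 0 modulo the current basis, so we have a Gröbner basis.
Inter-reduce: drop elements whose leading term is divisible by another's, tail-reduce, and make monic.
Reduced Gröbner basis: {x_2**2 + 1/8*x_2 - 9/16*x_3 - 9/16, x_2*x_3 + x_2 + 1/8*x_3 - 17/8, x_3**2 - 4*x_2 + 2*x_3 + 1, x_1 - 1/2*x_3 - 1/2}.
Label its elements g_1 = x_2**2 + 1/8*x_2 - 9/16*x_3 - 9/16, g_2 = x_2*x_3 + x_2 + 1/8*x_3 - 17/8, g_3 = x_3**2 - 4*x_2 + 2*x_3 + 1, g_4 = x_1 - 1/2*x_3 - 1/2.

Reduce p = -6*x_3**2 - 3*x_1 + 27*x_2 - 29/2*x_3 - 5/2 modulo G:
  leading term x_3**2: subtract (-6)·g_3 from -6*x_3**2 - 3*x_1 + 27*x_2 - 29/2*x_3 - 5/2 → -3*x_1 + 3*x_2 - 5/2*x_3 + 7/2
  leading term x_1: subtract (-3)·g_4 from -3*x_1 + 3*x_2 - 5/2*x_3 + 7/2 → 3*x_2 - 4*x_3 + 2
  leading term x_2: no divisor's leading term divides it; move 3*x_2 to the remainder.
  leading term x_3: no divisor's leading term divides it; move -4*x_3 to the remainder.
  leading term 1: no divisor's leading term divides it; move 2 to the remainder.
  normal form = 3*x_2 - 4*x_3 + 2.
The normal form is nonzero, so p ∉ I. Since p minus its normal form lies in I, I + (p) = I + (r) where r = 3*x_2 - 4*x_3 + 2; decide whether this ideal is the whole ring.
Run Buchberger on G together with r (pairs among the g_i already reduce to 0 since G is a Gröbner basis):
g_1 = x_2**2 + 1/8*x_2 - 9/16*x_3 - 9/16, LT = x_2**2.
g_2 = x_2*x_3 + x_2 + 1/8*x_3 - 17/8, LT = x_2*x_3.
g_3 = x_3**2 - 4*x_2 + 2*x_3 + 1, LT = x_3**2.
g_4 = x_1 - 1/2*x_3 - 1/2, LT = x_1.
r = 3*x_2 - 4*x_3 + 2, LT = x_2.

S(g_1,r): lcm = x_2**2. S = 4/3*x_2*x_3 - 13/24*x_2 - 9/16*x_3 - 9/16.
  reduce S modulo (g_1, g_2, g_3, g_4, r):
  remainder -155/48*x_3 + 169/48 ≠ 0; add m_6 = -155/48*x_3 + 169/48 to the basis.

S(g_2,r): lcm = x_2*x_3. S = 4/3*x_3**2 + x_2 - 13/24*x_3 - 17/8.
  reduce S modulo (g_1, g_2, g_3, g_4, r, m_6):
  remainder -3667/1860 ≠ 0; add m_7 = -3667/1860 to the basis.

The other S-polynomials (S(g_1,g_2), S(g_1,g_3), S(g_1,g_4), S(g_2,g_3), S(g_2,g_4), S(g_3,g_4), S(g_3,r), S(g_4,r), S(g_1,m_6), S(g_2,m_6), S(g_3,m_6), S(g_4,m_6), S(r,m_6), S(g_1,m_7), S(g_2,m_7), S(g_3,m_7), S(g_4,m_7), S(r,m_7), S(m_6,m_7)) all reduce to 0 modulo the current basis, so we have a Gröbner basis.
Inter-reduce: drop elements whose leading term is divisible by another's, tail-reduce, and make monic.
Reduced Gröbner basis: {1}.
The reduced Gröbner basis of I + (p) is {1}: the ideal is the whole ring, so the enlarged system has no common solution — adjoining p is inconsistent.

Adjoining -6*x_3**2 - 3*x_1 + 27*x_2 - 29/2*x_3 - 5/2 makes the ideal the whole ring: the system is inconsistent.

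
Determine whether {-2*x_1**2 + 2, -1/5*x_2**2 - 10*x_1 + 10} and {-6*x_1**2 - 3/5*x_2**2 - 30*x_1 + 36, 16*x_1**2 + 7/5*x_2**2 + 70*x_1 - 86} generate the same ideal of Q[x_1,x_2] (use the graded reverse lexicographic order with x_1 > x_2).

Yes, the ideals are equal.

Equality of ideals is decidable: compute both reduced Gröbner bases (unique for the ordering) and check whether they agree.
Buchberger on the first generating set:
f_1 = -2*x_1**2 + 2, LT = x_1**2.
f_2 = -1/5*x_2**2 - 10*x_1 + 10, LT = x_2**2.

S(f_1,f_2): leading monomials are coprime, so the S-polynomial reduces to 0 (Buchberger's first criterion).
Every S-polynomial of the final basis reduces to 0, so we have a Gröbner basis.
Inter-reduce: drop elements whose leading term is divisible by another's, tail-reduce, and make monic.
Reduced Gröbner basis: {x_1**2 - 1, x_2**2 + 50*x_1 - 50}.

Buchberger on the second generating set:
h_1 = -6*x_1**2 - 3/5*x_2**2 - 30*x_1 + 36, LT = x_1**2.
h_2 = 16*x_1**2 + 7/5*x_2**2 + 70*x_1 - 86, LT = x_1**2.

S(h_1,h_2): lcm = x_1**2. S = 1/80*x_2**2 + 5/8*x_1 - 5/8.
  leading term x_2**2: no divisor's leading term divides it; move 1/80*x_2**2 to the remainder.
  leading term x_1: no divisor's leading term divides it; move 5/8*x_1 to the remainder.
  leading term 1: no divisor's leading term divides it; move -5/8 to the remainder.
  remainder 1/80*x_2**2 + 5/8*x_1 - 5/8 ≠ 0; add k_3 = 1/80*x_2**2 + 5/8*x_1 - 5/8 to the basis.

S(h_1,k_3): leading monomials are coprime, so the S-polynomial reduces to 0 (Buchberger's first criterion).
S(h_2,k_3): leading monomials are coprime, so the S-polynomial reduces to 0 (Buchberger's first criterion).
Every S-polynomial of the final basis reduces to 0, so we have a Gröbner basis.
Inter-reduce: drop elements whose leading term is divisible by another's, tail-reduce, and make monic.
Reduced Gröbner basis: {x_1**2 - 1, x_2**2 + 50*x_1 - 50}.

Same reduced basis, so the two generating sets span the same ideal.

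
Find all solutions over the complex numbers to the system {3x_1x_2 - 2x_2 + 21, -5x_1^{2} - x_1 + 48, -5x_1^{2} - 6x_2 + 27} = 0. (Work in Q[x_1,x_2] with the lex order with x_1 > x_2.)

{(3, -3)}

Compute a lex Gröbner basis by Buchberger's algorithm.
f_1 = 3x_1x_2 - 2x_2 + 21, LT = x_1x_2.
f_2 = -5x_1^{2} - x_1 + 48, LT = x_1^{2}.
f_3 = -5x_1^{2} - 6x_2 + 27, LT = x_1^{2}.

S(f_1,f_2): lcm = x_1^{2}x_2. S = -\tfrac{13}{15}x_1x_2 + 7x_1 + \tfrac{48}{5}x_2.
  leading term x_1x_2: subtract (-\tfrac{13}{45})·f_1 from -\tfrac{13}{15}x_1x_2 + 7x_1 + \tfrac{48}{5}x_2 → 7x_1 + \tfrac{406}{45}x_2 + \tfrac{91}{15}
  leading term x_1: no divisor's leading term divides it; move 7x_1 to the remainder.
  leading term x_2: no divisor's leading term divides it; move \tfrac{406}{45}x_2 to the remainder.
  leading term 1: no divisor's leading term divides it; move \tfrac{91}{15} to the remainder.
  remainder 7x_1 + \tfrac{406}{45}x_2 + \tfrac{91}{15} ≠ 0; add h_4 = 7x_1 + \tfrac{406}{45}x_2 + \tfrac{91}{15} to the basis.

S(f_1,f_3): lcm = x_1^{2}x_2. S = -\tfrac{2}{3}x_1x_2 + 7x_1 - \tfrac{6}{5}x_2^{2} + \tfrac{27}{5}x_2.
  leading term x_1x_2: subtract (-\tfrac{2}{9})·f_1 from -\tfrac{2}{3}x_1x_2 + 7x_1 - \tfrac{6}{5}x_2^{2} + \tfrac{27}{5}x_2 → 7x_1 - \tfrac{6}{5}x_2^{2} + \tfrac{223}{45}x_2 + \tfrac{14}{3}
  leading term x_1: subtract (1)·h_4 from 7x_1 - \tfrac{6}{5}x_2^{2} + \tfrac{223}{45}x_2 + \tfrac{14}{3} → -\tfrac{6}{5}x_2^{2} - \tfrac{61}{15}x_2 - \tfrac{7}{5}
  leading term x_2^{2}: no divisor's leading term divides it; move -\tfrac{6}{5}x_2^{2} to the remainder.
  leading term x_2: no divisor's leading term divides it; move -\tfrac{61}{15}x_2 to the remainder.
  leading term 1: no divisor's leading term divides it; move -\tfrac{7}{5} to the remainder.
  remainder -\tfrac{6}{5}x_2^{2} - \tfrac{61}{15}x_2 - \tfrac{7}{5} ≠ 0; add h_5 = -\tfrac{6}{5}x_2^{2} - \tfrac{61}{15}x_2 - \tfrac{7}{5} to the basis.

S(f_2,f_3): lcm = x_1^{2}. S = \tfrac{1}{5}x_1 - \tfrac{6}{5}x_2 - \tfrac{21}{5}.
  leading term x_1: subtract (\tfrac{1}{35})·h_4 from \tfrac{1}{5}x_1 - \tfrac{6}{5}x_2 - \tfrac{21}{5} → -\tfrac{328}{225}x_2 - \tfrac{328}{75}
  leading term x_2: no divisor's leading term divides it; move -\tfrac{328}{225}x_2 to the remainder.
  leading term 1: no divisor's leading term divides it; move -\tfrac{328}{75} to the remainder.
  remainder -\tfrac{328}{225}x_2 - \tfrac{328}{75} ≠ 0; add h_6 = -\tfrac{328}{225}x_2 - \tfrac{328}{75} to the basis.

S(f_1,h_4): lcm = x_1x_2. S = -\tfrac{58}{45}x_2^{2} - \tfrac{23}{15}x_2 + 7.
  leading term x_2^{2}: subtract (\tfrac{29}{27})·h_5 from -\tfrac{58}{45}x_2^{2} - \tfrac{23}{15}x_2 + 7 → \tfrac{1148}{405}x_2 + \tfrac{1148}{135}
  leading term x_2: subtract (-\tfrac{35}{18})·h_6 from \tfrac{1148}{405}x_2 + \tfrac{1148}{135} → 0
  remainder 0.

S(f_2,h_4): lcm = x_1^{2}. S = -\tfrac{58}{45}x_1x_2 - \tfrac{2}{3}x_1 - \tfrac{48}{5}.
  leading term x_1x_2: subtract (-\tfrac{58}{135})·f_1 from -\tfrac{58}{45}x_1x_2 - \tfrac{2}{3}x_1 - \tfrac{48}{5} → -\tfrac{2}{3}x_1 - \tfrac{116}{135}x_2 - \tfrac{26}{45}
  leading term x_1: subtract (-\tfrac{2}{21})·h_4 from -\tfrac{2}{3}x_1 - \tfrac{116}{135}x_2 - \tfrac{26}{45} → 0
  remainder 0.

S(f_3,h_4): lcm = x_1^{2}. S = -\tfrac{58}{45}x_1x_2 - \tfrac{13}{15}x_1 + \tfrac{6}{5}x_2 - \tfrac{27}{5}.
  leading term x_1x_2: subtract (-\tfrac{58}{135})·f_1 from -\tfrac{58}{45}x_1x_2 - \tfrac{13}{15}x_1 + \tfrac{6}{5}x_2 - \tfrac{27}{5} → -\tfrac{13}{15}x_1 + \tfrac{46}{135}x_2 + \tfrac{163}{45}
  leading term x_1: subtract (-\tfrac{13}{105})·h_4 from -\tfrac{13}{15}x_1 + \tfrac{46}{135}x_2 + \tfrac{163}{45} → \tfrac{328}{225}x_2 + \tfrac{328}{75}
  leading term x_2: subtract (-1)·h_6 from \tfrac{328}{225}x_2 + \tfrac{328}{75} → 0
  remainder 0.

S(f_1,h_5): lcm = x_1x_2^{2}. S = -\tfrac{61}{18}x_1x_2 - \tfrac{7}{6}x_1 - \tfrac{2}{3}x_2^{2} + 7x_2.
  leading term x_1x_2: subtract (-\tfrac{61}{54})·f_1 from -\tfrac{61}{18}x_1x_2 - \tfrac{7}{6}x_1 - \tfrac{2}{3}x_2^{2} + 7x_2 → -\tfrac{7}{6}x_1 - \tfrac{2}{3}x_2^{2} + \tfrac{128}{27}x_2 + \tfrac{427}{18}
  leading term x_1: subtract (-\tfrac{1}{6})·h_4 from -\tfrac{7}{6}x_1 - \tfrac{2}{3}x_2^{2} + \tfrac{128}{27}x_2 + \tfrac{427}{18} → -\tfrac{2}{3}x_2^{2} + \tfrac{281}{45}x_2 + \tfrac{371}{15}
  leading term x_2^{2}: subtract (\tfrac{5}{9})·h_5 from -\tfrac{2}{3}x_2^{2} + \tfrac{281}{45}x_2 + \tfrac{371}{15} → \tfrac{1148}{135}x_2 + \tfrac{1148}{45}
  leading term x_2: subtract (-\tfrac{35}{6})·h_6 from \tfrac{1148}{135}x_2 + \tfrac{1148}{45} → 0
  remainder 0.

S(f_2,h_5): leading monomials are coprime, so the S-polynomial reduces to 0 (Buchberger's first criterion).
S(f_3,h_5): leading monomials are coprime, so the S-polynomial reduces to 0 (Buchberger's first criterion).
S(h_4,h_5): leading monomials are coprime, so the S-polynomial reduces to 0 (Buchberger's first criterion).
S(f_1,h_6): lcm = x_1x_2. S = -3x_1 - \tfrac{2}{3}x_2 + 7.
  leading term x_1: subtract (-\tfrac{3}{7})·h_4 from -3x_1 - \tfrac{2}{3}x_2 + 7 → \tfrac{16}{5}x_2 + \tfrac{48}{5}
  leading term x_2: subtract (-\tfrac{90}{41})·h_6 from \tfrac{16}{5}x_2 + \tfrac{48}{5} → 0
  remainder 0.

S(f_2,h_6): leading monomials are coprime, so the S-polynomial reduces to 0 (Buchberger's first criterion).
S(f_3,h_6): leading monomials are coprime, so the S-polynomial reduces to 0 (Buchberger's first criterion).
S(h_4,h_6): leading monomials are coprime, so the S-polynomial reduces to 0 (Buchberger's first criterion).
S(h_5,h_6): lcm = x_2^{2}. S = \tfrac{7}{18}x_2 + \tfrac{7}{6}.
  leading term x_2: subtract (-\tfrac{175}{656})·h_6 from \tfrac{7}{18}x_2 + \tfrac{7}{6} → 0
  remainder 0.

Every S-polynomial of the final basis reduces to 0, so we have a Gröbner basis.
Inter-reduce: drop elements whose leading term is divisible by another's, tail-reduce, and make monic.
Reduced Gröbner basis: {x_1 - 3, x_2 + 3}.

A lex Gröbner basis eliminates variables successively. Here x_2 + 3 depends only on x_2, with roots {-3}; lifting each root through the earlier basis elements recovers the full solutions.
  x_2 = -3: the earlier basis element becomes x_1 - 3 = 0, giving x_1 = 3 — point (3, -3).
Check: every point annihilates each of the original generators.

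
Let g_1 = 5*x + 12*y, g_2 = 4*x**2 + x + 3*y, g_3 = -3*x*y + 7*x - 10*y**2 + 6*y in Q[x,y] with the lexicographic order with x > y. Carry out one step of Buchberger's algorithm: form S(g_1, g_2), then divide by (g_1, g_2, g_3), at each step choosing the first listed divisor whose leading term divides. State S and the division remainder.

lcm(LM(g_1), LM(g_2)) = x**2.
S = (lcm/LT(g_1))·g_1 − (lcm/LT(g_2))·g_2 = 12/5*x*y - 1/4*x - 3/4*y.
Reduce S modulo (g_1, g_2, g_3) in that order:
  leading term x*y: subtract (12/25*y)·g_1 from 12/5*x*y - 1/4*x - 3/4*y → -1/4*x - 144/25*y**2 - 3/4*y
  leading term x: subtract (-1/20)·g_1 from -1/4*x - 144/25*y**2 - 3/4*y → -144/25*y**2 - 3/20*y
  leading term y**2: no divisor's leading term divides it; move -144/25*y**2 to the remainder.
  leading term y: no divisor's leading term divides it; move -3/20*y to the remainder.
The remainder -144/25*y**2 - 3/20*y is nonzero, so it would be added as the next basis element.

S(g_1, g_2) = 12/5*x*y - 1/4*x - 3/4*y; remainder on division = -144/25*y**2 - 3/20*y.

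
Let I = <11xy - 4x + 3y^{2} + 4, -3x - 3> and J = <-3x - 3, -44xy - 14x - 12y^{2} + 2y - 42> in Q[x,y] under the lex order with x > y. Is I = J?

Equality of ideals is decidable: compute both reduced Gröbner bases (unique for the ordering) and check whether they agree.
Buchberger on the first generating set:
f_1 = 11xy - 4x + 3y^{2} + 4, LT = xy.
f_2 = -3x - 3, LT = x.

S(f_1,f_2): lcm = xy. S = -\tfrac{4}{11}x + \tfrac{3}{11}y^{2} - y + \tfrac{4}{11}.
  leading term x: subtract (\tfrac{4}{33})·f_2 from -\tfrac{4}{11}x + \tfrac{3}{11}y^{2} - y + \tfrac{4}{11} → \tfrac{3}{11}y^{2} - y + \tfrac{8}{11}
  leading term y^{2}: no divisor's leading term divides it; move \tfrac{3}{11}y^{2} to the remainder.
  leading term y: no divisor's leading term divides it; move -y to the remainder.
  leading term 1: no divisor's leading term divides it; move \tfrac{8}{11} to the remainder.
  remainder \tfrac{3}{11}y^{2} - y + \tfrac{8}{11} ≠ 0; add g_3 = \tfrac{3}{11}y^{2} - y + \tfrac{8}{11} to the basis.

The other S-polynomials (S(f_1,g_3), S(f_2,g_3)) all reduce to 0 modulo the current basis, so we have a Gröbner basis.
Inter-reduce: drop elements whose leading term is divisible by another's, tail-reduce, and make monic.
Reduced Gröbner basis: {x + 1, y^{2} - \tfrac{11}{3}y + \tfrac{8}{3}}.

Buchberger on the second generating set:
h_1 = -3x - 3, LT = x.
h_2 = -44xy - 14x - 12y^{2} + 2y - 42, LT = xy.

S(h_1,h_2): lcm = xy. S = -\tfrac{7}{22}x - \tfrac{3}{11}y^{2} + \tfrac{23}{22}y - \tfrac{21}{22}.
  leading term x: subtract (\tfrac{7}{66})·h_1 from -\tfrac{7}{22}x - \tfrac{3}{11}y^{2} + \tfrac{23}{22}y - \tfrac{21}{22} → -\tfrac{3}{11}y^{2} + \tfrac{23}{22}y - \tfrac{7}{11}
  leading term y^{2}: no divisor's leading term divides it; move -\tfrac{3}{11}y^{2} to the remainder.
  leading term y: no divisor's leading term divides it; move \tfrac{23}{22}y to the remainder.
  leading term 1: no divisor's leading term divides it; move -\tfrac{7}{11} to the remainder.
  remainder -\tfrac{3}{11}y^{2} + \tfrac{23}{22}y - \tfrac{7}{11} ≠ 0; add k_3 = -\tfrac{3}{11}y^{2} + \tfrac{23}{22}y - \tfrac{7}{11} to the basis.

The other S-polynomials (S(h_1,k_3), S(h_2,k_3)) all reduce to 0 modulo the current basis, so we have a Gröbner basis.
Inter-reduce: drop elements whose leading term is divisible by another's, tail-reduce, and make monic.
Reduced Gröbner basis: {x + 1, y^{2} - \tfrac{23}{6}y + \tfrac{7}{3}}.

Since the reduced bases disagree, the two ideals are not the same.

No, the ideals differ.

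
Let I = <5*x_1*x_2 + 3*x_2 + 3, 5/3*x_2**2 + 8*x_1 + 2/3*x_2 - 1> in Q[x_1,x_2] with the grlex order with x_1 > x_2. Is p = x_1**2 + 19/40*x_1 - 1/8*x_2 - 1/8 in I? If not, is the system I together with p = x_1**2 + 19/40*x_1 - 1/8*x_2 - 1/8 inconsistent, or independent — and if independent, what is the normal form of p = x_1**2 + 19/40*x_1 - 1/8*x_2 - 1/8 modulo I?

First compute the reduced Gröbner basis of I by Buchberger's algorithm.
f_1 = 5*x_1*x_2 + 3*x_2 + 3, LT = x_1*x_2.
f_2 = 5/3*x_2**2 + 8*x_1 + 2/3*x_2 - 1, LT = x_2**2.

S(f_1,f_2): lcm = x_1*x_2**2. S = -24/5*x_1**2 - 2/5*x_1*x_2 + 3/5*x_2**2 + 3/5*x_1 + 3/5*x_2.
  leading term x_1**2: no divisor's leading term divides it; move -24/5*x_1**2 to the remainder.
  leading term x_1*x_2: subtract (-2/25)·f_1 from -2/5*x_1*x_2 + 3/5*x_2**2 + 3/5*x_1 + 3/5*x_2 → 3/5*x_2**2 + 3/5*x_1 + 21/25*x_2 + 6/25
  leading term x_2**2: subtract (9/25)·f_2 from 3/5*x_2**2 + 3/5*x_1 + 21/25*x_2 + 6/25 → -57/25*x_1 + 3/5*x_2 + 3/5
  leading term x_1: no divisor's leading term divides it; move -57/25*x_1 to the remainder.
  leading term x_2: no divisor's leading term divides it; move 3/5*x_2 to the remainder.
  leading term 1: no divisor's leading term divides it; move 3/5 to the remainder.
  remainder -24/5*x_1**2 - 57/25*x_1 + 3/5*x_2 + 3/5 ≠ 0; add h_3 = -24/5*x_1**2 - 57/25*x_1 + 3/5*x_2 + 3/5 to the basis.

The other S-polynomials (S(f_1,h_3), S(f_2,h_3)) all reduce to 0 modulo the current basis, so we have a Gröbner basis.
Inter-reduce: drop elements whose leading term is divisible by another's, tail-reduce, and make monic.
Reduced Gröbner basis: {x_1**2 + 19/40*x_1 - 1/8*x_2 - 1/8, x_1*x_2 + 3/5*x_2 + 3/5, x_2**2 + 24/5*x_1 + 2/5*x_2 - 3/5}.
Label its elements g_1 = x_1**2 + 19/40*x_1 - 1/8*x_2 - 1/8, g_2 = x_1*x_2 + 3/5*x_2 + 3/5, g_3 = x_2**2 + 24/5*x_1 + 2/5*x_2 - 3/5.

Reduce p = x_1**2 + 19/40*x_1 - 1/8*x_2 - 1/8 modulo G:
  leading term x_1**2: subtract (1)·g_1 from x_1**2 + 19/40*x_1 - 1/8*x_2 - 1/8 → 0
  normal form = 0.
Since the normal form is 0, p ∈ I.

x_1**2 + 19/40*x_1 - 1/8*x_2 - 1/8 lies in I (it reduces to 0).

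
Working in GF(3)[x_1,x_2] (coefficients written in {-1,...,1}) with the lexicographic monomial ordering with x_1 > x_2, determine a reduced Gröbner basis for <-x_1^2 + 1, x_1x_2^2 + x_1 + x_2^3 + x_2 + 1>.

f_1 = -x_1^2 + 1, LT = x_1^2.
f_2 = x_1x_2^2 + x_1 + x_2^3 + x_2 + 1, LT = x_1x_2^2.

S(f_1,f_2): lcm = x_1^2x_2^2. S = -x_1^2 - x_1x_2^3 - x_1x_2 - x_1 - x_2^2.
  leading term x_1^2: subtract (1)·f_1 from -x_1^2 - x_1x_2^3 - x_1x_2 - x_1 - x_2^2 → -x_1x_2^3 - x_1x_2 - x_1 - x_2^2 - 1
  leading term x_1x_2^3: subtract (-x_2)·f_2 from -x_1x_2^3 - x_1x_2 - x_1 - x_2^2 - 1 → -x_1 + x_2^4 + x_2 - 1
  leading term x_1: no divisor's leading term divides it; move -x_1 to the remainder.
  leading term x_2^4: no divisor's leading term divides it; move x_2^4 to the remainder.
  leading term x_2: no divisor's leading term divides it; move x_2 to the remainder.
  leading term 1: no divisor's leading term divides it; move -1 to the remainder.
  remainder -x_1 + x_2^4 + x_2 - 1 ≠ 0; add g_3 = -x_1 + x_2^4 + x_2 - 1 to the basis.

S(f_2,g_3): lcm = x_1x_2^2. S = x_1 + x_2^6 - x_2^3 - x_2^2 + x_2 + 1.
  leading term x_1: subtract (-1)·g_3 from x_1 + x_2^6 - x_2^3 - x_2^2 + x_2 + 1 → x_2^6 + x_2^4 - x_2^3 - x_2^2 - x_2
  leading term x_2^6: no divisor's leading term divides it; move x_2^6 to the remainder.
  leading term x_2^4: no divisor's leading term divides it; move x_2^4 to the remainder.
  leading term x_2^3: no divisor's leading term divides it; move -x_2^3 to the remainder.
  leading term x_2^2: no divisor's leading term divides it; move -x_2^2 to the remainder.
  leading term x_2: no divisor's leading term divides it; move -x_2 to the remainder.
  remainder x_2^6 + x_2^4 - x_2^3 - x_2^2 - x_2 ≠ 0; add g_4 = x_2^6 + x_2^4 - x_2^3 - x_2^2 - x_2 to the basis.

The other S-polynomials (S(f_1,g_3), S(f_1,g_4), S(f_2,g_4), S(g_3,g_4)) all reduce to 0 modulo the current basis, so we have a Gröbner basis.
Inter-reduce: drop elements whose leading term is divisible by another's, tail-reduce, and make monic.

G = {x_1 - x_2^4 - x_2 + 1, x_2^6 + x_2^4 - x_2^3 - x_2^2 - x_2}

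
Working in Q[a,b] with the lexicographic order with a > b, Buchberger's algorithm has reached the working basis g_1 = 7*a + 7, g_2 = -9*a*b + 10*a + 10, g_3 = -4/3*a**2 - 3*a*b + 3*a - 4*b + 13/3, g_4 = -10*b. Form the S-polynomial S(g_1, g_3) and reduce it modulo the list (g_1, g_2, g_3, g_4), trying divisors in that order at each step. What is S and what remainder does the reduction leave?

lcm(LM(g_1), LM(g_3)) = a**2.
S = (lcm/LT(g_1))·g_1 − (lcm/LT(g_3))·g_3 = -9/4*a*b + 13/4*a - 3*b + 13/4.
Reduce S modulo (g_1, g_2, g_3, g_4) in that order:
  leading term a*b: subtract (-9/28*b)·g_1 from -9/4*a*b + 13/4*a - 3*b + 13/4 → 13/4*a - 3/4*b + 13/4
  leading term a: subtract (13/28)·g_1 from 13/4*a - 3/4*b + 13/4 → -3/4*b
  leading term b: subtract (3/40)·g_4 from -3/4*b → 0
The remainder is 0, so this S-polynomial contributes no new basis element.

S(g_1, g_3) = -9/4*a*b + 13/4*a - 3*b + 13/4; remainder on division = 0.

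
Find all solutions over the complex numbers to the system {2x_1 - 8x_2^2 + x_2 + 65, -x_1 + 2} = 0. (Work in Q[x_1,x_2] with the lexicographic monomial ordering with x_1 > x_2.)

{(2, -23/8), (2, 3)}

Compute a lex Gröbner basis by Buchberger's algorithm.
f_1 = 2x_1 - 8x_2^2 + x_2 + 65, LT = x_1.
f_2 = -x_1 + 2, LT = x_1.

S(f_1,f_2): lcm = x_1. S = -4x_2^2 + 1/2x_2 + 69/2.
  reduce S modulo (f_1, f_2):
  remainder -4x_2^2 + 1/2x_2 + 69/2 ≠ 0; add h_3 = -4x_2^2 + 1/2x_2 + 69/2 to the basis.

The other S-polynomials (S(f_1,h_3), S(f_2,h_3)) all reduce to 0 modulo the current basis, so we have a Gröbner basis.
Inter-reduce: drop elements whose leading term is divisible by another's, tail-reduce, and make monic.
Reduced Gröbner basis: {x_1 - 2, x_2^2 - 1/8x_2 - 69/8}.

Since the basis is lex-ordered, x_2^2 - 1/8x_2 - 69/8 is univariate in x_2. Its roots are {-23/8, 3}. Back-substituting each root into the other basis elements fixes the other coordinates.
  x_2 = -23/8: the earlier basis element becomes x_1 - 2 = 0, giving x_1 = 2 — point (2, -23/8).
  x_2 = 3: the earlier basis element becomes x_1 - 2 = 0, giving x_1 = 2 — point (2, 3).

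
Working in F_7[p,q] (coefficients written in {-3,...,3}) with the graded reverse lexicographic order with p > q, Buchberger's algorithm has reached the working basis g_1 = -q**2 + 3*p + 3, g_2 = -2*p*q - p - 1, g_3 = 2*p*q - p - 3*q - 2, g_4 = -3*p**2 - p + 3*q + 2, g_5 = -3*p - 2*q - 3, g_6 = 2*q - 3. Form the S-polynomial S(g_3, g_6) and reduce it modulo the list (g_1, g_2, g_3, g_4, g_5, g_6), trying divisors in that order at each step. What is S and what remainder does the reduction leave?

S(g_3, g_6) = p + 2*q - 1; remainder on division = 0.

lcm(LM(g_3), LM(g_6)) = p*q.
S = (lcm/LT(g_3))·g_3 − (lcm/LT(g_6))·g_6 = p + 2*q - 1.
Reduce S modulo (g_1, g_2, g_3, g_4, g_5, g_6) in that order:
  leading term p: subtract (2)·g_5 from p + 2*q - 1 → -q - 2
  leading term q: subtract (3)·g_6 from -q - 2 → 0
The remainder is 0, so this S-polynomial contributes no new basis element.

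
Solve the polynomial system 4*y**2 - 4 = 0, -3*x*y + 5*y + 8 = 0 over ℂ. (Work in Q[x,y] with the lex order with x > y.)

Compute a lex Gröbner basis by Buchberger's algorithm.
f_1 = 4*y**2 - 4, LT = y**2.
f_2 = -3*x*y + 5*y + 8, LT = x*y.

S(f_1,f_2): lcm = x*y**2. S = -x + 5/3*y**2 + 8/3*y.
  leading term x: no divisor's leading term divides it; move -x to the remainder.
  leading term y**2: subtract (5/12)·f_1 from 5/3*y**2 + 8/3*y → 8/3*y + 5/3
  leading term y: no divisor's leading term divides it; move 8/3*y to the remainder.
  leading term 1: no divisor's leading term divides it; move 5/3 to the remainder.
  remainder -x + 8/3*y + 5/3 ≠ 0; add h_3 = -x + 8/3*y + 5/3 to the basis.

The other S-polynomials (S(f_1,h_3), S(f_2,h_3)) all reduce to 0 modulo the current basis, so we have a Gröbner basis.
Inter-reduce: drop elements whose leading term is divisible by another's, tail-reduce, and make monic.
Reduced Gröbner basis: {x - 8/3*y - 5/3, y**2 - 1}.

A lex Gröbner basis eliminates variables successively. Here y**2 - 1 depends only on y, with roots {-1, 1}; lifting each root through the earlier basis elements recovers the full solutions.
  y = -1: the earlier basis element becomes x + 1 = 0, giving x = -1 — point (-1, -1).
  y = 1: the earlier basis element becomes x - 13/3 = 0, giving x = 13/3 — point (13/3, 1).
Check: every point annihilates each of the original generators.

{(-1, -1), (13/3, 1)}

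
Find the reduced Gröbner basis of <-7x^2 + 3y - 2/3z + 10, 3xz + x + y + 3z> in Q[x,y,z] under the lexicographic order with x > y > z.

G = {x^2 - 3/7y + 2/21z - 10/7, xy - x + 9/7yz - 4/7y - 2/7z^2 + 25/21z + 10/7, xz + 1/3x + 1/3y + z, y^2 - 27/7yz^2 + 24/7yz - 3/7y + 6/7z^3 - 23/7z^2 - 178/21z - 10/7}

f_1 = -7x^2 + 3y - 2/3z + 10, LT = x^2.
f_2 = 3xz + x + y + 3z, LT = xz.

S(f_1,f_2): lcm = x^2z. S = -1/3x^2 - 1/3xy - xz - 3/7yz + 2/21z^2 - 10/7z.
  leading term x^2: subtract (1/21)·f_1 from -1/3x^2 - 1/3xy - xz - 3/7yz + 2/21z^2 - 10/7z → -1/3xy - xz - 3/7yz - 1/7y + 2/21z^2 - 88/63z - 10/21
  leading term xy: no divisor's leading term divides it; move -1/3xy to the remainder.
  leading term xz: subtract (-1/3)·f_2 from -xz - 3/7yz - 1/7y + 2/21z^2 - 88/63z - 10/21 → 1/3x - 3/7yz + 4/21y + 2/21z^2 - 25/63z - 10/21
  leading term x: no divisor's leading term divides it; move 1/3x to the remainder.
  leading term yz: no divisor's leading term divides it; move -3/7yz to the remainder.
  leading term y: no divisor's leading term divides it; move 4/21y to the remainder.
  leading term z^2: no divisor's leading term divides it; move 2/21z^2 to the remainder.
  leading term z: no divisor's leading term divides it; move -25/63z to the remainder.
  leading term 1: no divisor's leading term divides it; move -10/21 to the remainder.
  remainder -1/3xy + 1/3x - 3/7yz + 4/21y + 2/21z^2 - 25/63z - 10/21 ≠ 0; add g_3 = -1/3xy + 1/3x - 3/7yz + 4/21y + 2/21z^2 - 25/63z - 10/21 to the basis.

S(f_1,g_3): lcm = x^2y. S = x^2 - 9/7xyz + 4/7xy + 2/7xz^2 - 25/21xz - 10/7x - 3/7y^2 + 2/21yz - 10/7y.
  leading term x^2: subtract (-1/7)·f_1 from x^2 - 9/7xyz + 4/7xy + 2/7xz^2 - 25/21xz - 10/7x - 3/7y^2 + 2/21yz - 10/7y → -9/7xyz + 4/7xy + 2/7xz^2 - 25/21xz - 10/7x - 3/7y^2 + 2/21yz - y - 2/21z + 10/7
  leading term xyz: subtract (-3/7y)·f_2 from -9/7xyz + 4/7xy + 2/7xz^2 - 25/21xz - 10/7x - 3/7y^2 + 2/21yz - y - 2/21z + 10/7 → xy + 2/7xz^2 - 25/21xz - 10/7x + 29/21yz - y - 2/21z + 10/7
  leading term xy: subtract (-3)·g_3 from xy + 2/7xz^2 - 25/21xz - 10/7x + 29/21yz - y - 2/21z + 10/7 → 2/7xz^2 - 25/21xz - 3/7x + 2/21yz - 3/7y + 2/7z^2 - 9/7z
  leading term xz^2: subtract (2/21z)·f_2 from 2/7xz^2 - 25/21xz - 3/7x + 2/21yz - 3/7y + 2/7z^2 - 9/7z → -9/7xz - 3/7x - 3/7y - 9/7z
  leading term xz: subtract (-3/7)·f_2 from -9/7xz - 3/7x - 3/7y - 9/7z → 0
  remainder 0.

S(f_2,g_3): lcm = xyz. S = 1/3xy + xz + 1/3y^2 - 9/7yz^2 + 11/7yz + 2/7z^3 - 25/21z^2 - 10/7z.
  leading term xy: subtract (-1)·g_3 from 1/3xy + xz + 1/3y^2 - 9/7yz^2 + 11/7yz + 2/7z^3 - 25/21z^2 - 10/7z → xz + 1/3x + 1/3y^2 - 9/7yz^2 + 8/7yz + 4/21y + 2/7z^3 - 23/21z^2 - 115/63z - 10/21
  leading term xz: subtract (1/3)·f_2 from xz + 1/3x + 1/3y^2 - 9/7yz^2 + 8/7yz + 4/21y + 2/7z^3 - 23/21z^2 - 115/63z - 10/21 → 1/3y^2 - 9/7yz^2 + 8/7yz - 1/7y + 2/7z^3 - 23/21z^2 - 178/63z - 10/21
  leading term y^2: no divisor's leading term divides it; move 1/3y^2 to the remainder.
  leading term yz^2: no divisor's leading term divides it; move -9/7yz^2 to the remainder.
  leading term yz: no divisor's leading term divides it; move 8/7yz to the remainder.
  leading term y: no divisor's leading term divides it; move -1/7y to the remainder.
  leading term z^3: no divisor's leading term divides it; move 2/7z^3 to the remainder.
  leading term z^2: no divisor's leading term divides it; move -23/21z^2 to the remainder.
  leading term z: no divisor's leading term divides it; move -178/63z to the remainder.
  leading term 1: no divisor's leading term divides it; move -10/21 to the remainder.
  remainder 1/3y^2 - 9/7yz^2 + 8/7yz - 1/7y + 2/7z^3 - 23/21z^2 - 178/63z - 10/21 ≠ 0; add g_4 = 1/3y^2 - 9/7yz^2 + 8/7yz - 1/7y + 2/7z^3 - 23/21z^2 - 178/63z - 10/21 to the basis.

S(f_1,g_4): leading monomials are coprime, so the S-polynomial reduces to 0 (Buchberger's first criterion).
S(f_2,g_4): leading monomials are coprime, so the S-polynomial reduces to 0 (Buchberger's first criterion).
S(g_3,g_4): lcm = xy^2. S = 27/7xyz^2 - 24/7xyz - 4/7xy - 6/7xz^3 + 23/7xz^2 + 178/21xz + 10/7x + 9/7y^2z - 4/7y^2 - 2/7yz^2 + 25/21yz + 10/7y.
  leading term xyz^2: subtract (9/7yz)·f_2 from 27/7xyz^2 - 24/7xyz - 4/7xy - 6/7xz^3 + 23/7xz^2 + 178/21xz + 10/7x + 9/7y^2z - 4/7y^2 - 2/7yz^2 + 25/21yz + 10/7y → -33/7xyz - 4/7xy - 6/7xz^3 + 23/7xz^2 + 178/21xz + 10/7x - 4/7y^2 - 29/7yz^2 + 25/21yz + 10/7y
  leading term xyz: subtract (-11/7y)·f_2 from -33/7xyz - 4/7xy - 6/7xz^3 + 23/7xz^2 + 178/21xz + 10/7x - 4/7y^2 - 29/7yz^2 + 25/21yz + 10/7y → xy - 6/7xz^3 + 23/7xz^2 + 178/21xz + 10/7x + y^2 - 29/7yz^2 + 124/21yz + 10/7y
  leading term xy: subtract (-3)·g_3 from xy - 6/7xz^3 + 23/7xz^2 + 178/21xz + 10/7x + y^2 - 29/7yz^2 + 124/21yz + 10/7y → -6/7xz^3 + 23/7xz^2 + 178/21xz + 17/7x + y^2 - 29/7yz^2 + 97/21yz + 2y + 2/7z^2 - 25/21z - 10/7
  leading term xz^3: subtract (-2/7z^2)·f_2 from -6/7xz^3 + 23/7xz^2 + 178/21xz + 17/7x + y^2 - 29/7yz^2 + 97/21yz + 2y + 2/7z^2 - 25/21z - 10/7 → 25/7xz^2 + 178/21xz + 17/7x + y^2 - 27/7yz^2 + 97/21yz + 2y + 6/7z^3 + 2/7z^2 - 25/21z - 10/7
  leading term xz^2: subtract (25/21z)·f_2 from 25/7xz^2 + 178/21xz + 17/7x + y^2 - 27/7yz^2 + 97/21yz + 2y + 6/7z^3 + 2/7z^2 - 25/21z - 10/7 → 51/7xz + 17/7x + y^2 - 27/7yz^2 + 24/7yz + 2y + 6/7z^3 - 23/7z^2 - 25/21z - 10/7
  leading term xz: subtract (17/7)·f_2 from 51/7xz + 17/7x + y^2 - 27/7yz^2 + 24/7yz + 2y + 6/7z^3 - 23/7z^2 - 25/21z - 10/7 → y^2 - 27/7yz^2 + 24/7yz - 3/7y + 6/7z^3 - 23/7z^2 - 178/21z - 10/7
  leading term y^2: subtract (3)·g_4 from y^2 - 27/7yz^2 + 24/7yz - 3/7y + 6/7z^3 - 23/7z^2 - 178/21z - 10/7 → 0
  remainder 0.

Every S-polynomial of the final basis reduces to 0, so we have a Gröbner basis.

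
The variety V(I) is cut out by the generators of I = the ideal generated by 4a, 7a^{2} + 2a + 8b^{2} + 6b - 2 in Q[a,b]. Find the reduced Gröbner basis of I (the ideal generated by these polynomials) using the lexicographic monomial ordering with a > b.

Buchberger's algorithm terminates because the ascending chain of leading-term ideals stabilizes.

f_1 = 4a, LT = a.
f_2 = 7a^{2} + 2a + 8b^{2} + 6b - 2, LT = a^{2}.

S(f_1,f_2): lcm = a^{2}. S = -\tfrac{2}{7}a - \tfrac{8}{7}b^{2} - \tfrac{6}{7}b + \tfrac{2}{7}.
  leading term a: subtract (-\tfrac{1}{14})·f_1 from -\tfrac{2}{7}a - \tfrac{8}{7}b^{2} - \tfrac{6}{7}b + \tfrac{2}{7} → -\tfrac{8}{7}b^{2} - \tfrac{6}{7}b + \tfrac{2}{7}
  leading term b^{2}: no divisor's leading term divides it; move -\tfrac{8}{7}b^{2} to the remainder.
  leading term b: no divisor's leading term divides it; move -\tfrac{6}{7}b to the remainder.
  leading term 1: no divisor's leading term divides it; move \tfrac{2}{7} to the remainder.
  remainder -\tfrac{8}{7}b^{2} - \tfrac{6}{7}b + \tfrac{2}{7} ≠ 0; add g_3 = -\tfrac{8}{7}b^{2} - \tfrac{6}{7}b + \tfrac{2}{7} to the basis.

The other S-polynomials (S(f_1,g_3), S(f_2,g_3)) all reduce to 0 modulo the current basis, so we have a Gröbner basis.
Inter-reduce: drop elements whose leading term is divisible by another's, tail-reduce, and make monic.

G = {a, b^{2} + \tfrac{3}{4}b - \tfrac{1}{4}}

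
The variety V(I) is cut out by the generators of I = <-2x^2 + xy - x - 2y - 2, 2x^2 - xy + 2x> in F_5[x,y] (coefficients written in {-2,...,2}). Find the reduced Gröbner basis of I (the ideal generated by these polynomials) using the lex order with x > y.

f_1 = -2x^2 + xy - x - 2y - 2, LT = x^2.
f_2 = 2x^2 - xy + 2x, LT = x^2.

S(f_1,f_2): lcm = x^2. S = 2x + y + 1.
  leading term x: no divisor's leading term divides it; move 2x to the remainder.
  leading term y: no divisor's leading term divides it; move y to the remainder.
  leading term 1: no divisor's leading term divides it; move 1 to the remainder.
  remainder 2x + y + 1 ≠ 0; add g_3 = 2x + y + 1 to the basis.

S(f_1,g_3): lcm = x^2. S = -xy + y + 1.
  leading term xy: subtract (2y)·g_3 from -xy + y + 1 → -2y^2 - y + 1
  leading term y^2: no divisor's leading term divides it; move -2y^2 to the remainder.
  leading term y: no divisor's leading term divides it; move -y to the remainder.
  leading term 1: no divisor's leading term divides it; move 1 to the remainder.
  remainder -2y^2 - y + 1 ≠ 0; add g_4 = -2y^2 - y + 1 to the basis.

The other S-polynomials (S(f_2,g_3), S(f_1,g_4), S(f_2,g_4), S(g_3,g_4)) all reduce to 0 modulo the current basis, so we have a Gröbner basis.
Inter-reduce: drop elements whose leading term is divisible by another's, tail-reduce, and make monic.

G = {x - 2y - 2, y^2 - 2y + 2}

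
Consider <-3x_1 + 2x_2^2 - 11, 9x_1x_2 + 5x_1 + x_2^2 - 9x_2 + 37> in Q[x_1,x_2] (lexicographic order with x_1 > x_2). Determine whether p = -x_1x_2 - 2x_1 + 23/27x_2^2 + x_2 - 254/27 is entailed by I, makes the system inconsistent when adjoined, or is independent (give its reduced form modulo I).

First compute the reduced Gröbner basis of I by Buchberger's algorithm.
f_1 = -3x_1 + 2x_2^2 - 11, LT = x_1.
f_2 = 9x_1x_2 + 5x_1 + x_2^2 - 9x_2 + 37, LT = x_1x_2.

S(f_1,f_2): lcm = x_1x_2. S = -5/9x_1 - 2/3x_2^3 - 1/9x_2^2 + 14/3x_2 - 37/9.
  leading term x_1: subtract (5/27)·f_1 from -5/9x_1 - 2/3x_2^3 - 1/9x_2^2 + 14/3x_2 - 37/9 → -2/3x_2^3 - 13/27x_2^2 + 14/3x_2 - 56/27
  leading term x_2^3: no divisor's leading term divides it; move -2/3x_2^3 to the remainder.
  leading term x_2^2: no divisor's leading term divides it; move -13/27x_2^2 to the remainder.
  leading term x_2: no divisor's leading term divides it; move 14/3x_2 to the remainder.
  leading term 1: no divisor's leading term divides it; move -56/27 to the remainder.
  remainder -2/3x_2^3 - 13/27x_2^2 + 14/3x_2 - 56/27 ≠ 0; add h_3 = -2/3x_2^3 - 13/27x_2^2 + 14/3x_2 - 56/27 to the basis.

The other S-polynomials (S(f_1,h_3), S(f_2,h_3)) all reduce to 0 modulo the current basis, so we have a Gröbner basis.
Inter-reduce: drop elements whose leading term is divisible by another's, tail-reduce, and make monic.
Reduced Gröbner basis: {x_1 - 2/3x_2^2 + 11/3, x_2^3 + 13/18x_2^2 - 7x_2 + 28/9}.
Label its elements g_1 = x_1 - 2/3x_2^2 + 11/3, g_2 = x_2^3 + 13/18x_2^2 - 7x_2 + 28/9.

Reduce p = -x_1x_2 - 2x_1 + 23/27x_2^2 + x_2 - 254/27 modulo G:
  leading term x_1x_2: subtract (-x_2)·g_1 from -x_1x_2 - 2x_1 + 23/27x_2^2 + x_2 - 254/27 → -2x_1 - 2/3x_2^3 + 23/27x_2^2 + 14/3x_2 - 254/27
  leading term x_1: subtract (-2)·g_1 from -2x_1 - 2/3x_2^3 + 23/27x_2^2 + 14/3x_2 - 254/27 → -2/3x_2^3 - 13/27x_2^2 + 14/3x_2 - 56/27
  leading term x_2^3: subtract (-2/3)·g_2 from -2/3x_2^3 - 13/27x_2^2 + 14/3x_2 - 56/27 → 0
  normal form = 0.
Since the normal form is 0, p ∈ I.

The remainder on division by a Gröbner basis is unique — it is the normal form.

-x_1x_2 - 2x_1 + 23/27x_2^2 + x_2 - 254/27 lies in I (it reduces to 0).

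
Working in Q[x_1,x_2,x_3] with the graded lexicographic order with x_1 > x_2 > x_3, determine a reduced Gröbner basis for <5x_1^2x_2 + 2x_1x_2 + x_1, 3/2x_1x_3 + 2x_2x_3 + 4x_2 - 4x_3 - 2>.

f_1 = 5x_1^2x_2 + 2x_1x_2 + x_1, LT = x_1^2x_2.
f_2 = 3/2x_1x_3 + 2x_2x_3 + 4x_2 - 4x_3 - 2, LT = x_1x_3.

S(f_1,f_2): lcm = x_1^2x_2x_3. S = -4/3x_1x_2^2x_3 - 8/3x_1x_2^2 + 46/15x_1x_2x_3 + 4/3x_1x_2 + 1/5x_1x_3.
  leading term x_1x_2^2x_3: subtract (-8/9x_2^2)·f_2 from -4/3x_1x_2^2x_3 - 8/3x_1x_2^2 + 46/15x_1x_2x_3 + 4/3x_1x_2 + 1/5x_1x_3 → 16/9x_2^3x_3 - 8/3x_1x_2^2 + 46/15x_1x_2x_3 + 32/9x_2^3 - 32/9x_2^2x_3 + 4/3x_1x_2 + 1/5x_1x_3 - 16/9x_2^2
  leading term x_2^3x_3: no divisor's leading term divides it; move 16/9x_2^3x_3 to the remainder.
  leading term x_1x_2^2: no divisor's leading term divides it; move -8/3x_1x_2^2 to the remainder.
  leading term x_1x_2x_3: subtract (92/45x_2)·f_2 from 46/15x_1x_2x_3 + 32/9x_2^3 - 32/9x_2^2x_3 + 4/3x_1x_2 + 1/5x_1x_3 - 16/9x_2^2 → 32/9x_2^3 - 344/45x_2^2x_3 + 4/3x_1x_2 + 1/5x_1x_3 - 448/45x_2^2 + 368/45x_2x_3 + 184/45x_2
  leading term x_2^3: no divisor's leading term divides it; move 32/9x_2^3 to the remainder.
  leading term x_2^2x_3: no divisor's leading term divides it; move -344/45x_2^2x_3 to the remainder.
  leading term x_1x_2: no divisor's leading term divides it; move 4/3x_1x_2 to the remainder.
  leading term x_1x_3: subtract (2/15)·f_2 from 1/5x_1x_3 - 448/45x_2^2 + 368/45x_2x_3 + 184/45x_2 → -448/45x_2^2 + 356/45x_2x_3 + 32/9x_2 + 8/15x_3 + 4/15
  leading term x_2^2: no divisor's leading term divides it; move -448/45x_2^2 to the remainder.
  leading term x_2x_3: no divisor's leading term divides it; move 356/45x_2x_3 to the remainder.
  leading term x_2: no divisor's leading term divides it; move 32/9x_2 to the remainder.
  leading term x_3: no divisor's leading term divides it; move 8/15x_3 to the remainder.
  leading term 1: no divisor's leading term divides it; move 4/15 to the remainder.
  remainder 16/9x_2^3x_3 - 8/3x_1x_2^2 + 32/9x_2^3 - 344/45x_2^2x_3 + 4/3x_1x_2 - 448/45x_2^2 + 356/45x_2x_3 + 32/9x_2 + 8/15x_3 + 4/15 ≠ 0; add g_3 = 16/9x_2^3x_3 - 8/3x_1x_2^2 + 32/9x_2^3 - 344/45x_2^2x_3 + 4/3x_1x_2 - 448/45x_2^2 + 356/45x_2x_3 + 32/9x_2 + 8/15x_3 + 4/15 to the basis.

The other S-polynomials (S(f_1,g_3), S(f_2,g_3)) all reduce to 0 modulo the current basis, so we have a Gröbner basis.

G = {x_2^3x_3 - 3/2x_1x_2^2 + 2x_2^3 - 43/10x_2^2x_3 + 3/4x_1x_2 - 28/5x_2^2 + 89/20x_2x_3 + 2x_2 + 3/10x_3 + 3/20, x_1^2x_2 + 2/5x_1x_2 + 1/5x_1, x_1x_3 + 4/3x_2x_3 + 8/3x_2 - 8/3x_3 - 4/3}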